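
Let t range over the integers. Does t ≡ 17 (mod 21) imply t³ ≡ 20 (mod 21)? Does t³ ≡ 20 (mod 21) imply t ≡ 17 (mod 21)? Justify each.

(⇒) holds; (⇐) fails.

(⟹) Suppose t ≡ 17 (mod 21). Write t = 21j + 17. Then (21j + 17)³ = 9261j³ + 22491j² + 18207j + 4913 = 21(441j³ + 1071j² + 867j + 233) + 20, so t³ ≡ 20 (mod 21).

(⟸) This fails: take t = 5. Then 5³ = 125 ≡ 20 (mod 21), yet 5 ≡ 5 (mod 21), not 17.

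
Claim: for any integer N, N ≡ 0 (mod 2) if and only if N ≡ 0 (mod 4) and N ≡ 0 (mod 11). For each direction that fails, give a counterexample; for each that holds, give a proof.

The forward direction fails; the converse holds.

Forward direction. This fails: N = 2 gives 2 ≡ 0 (mod 2) but 2 ≡ 2 (mod 4), so the conjunction on the right does not hold.

Converse. If N ≡ 0 (mod 4) and N ≡ 0 (mod 11), then by the Chinese remainder theorem N ≡ 0 (mod 44). Since 0 ≡ 0 (mod 2) and 2 ∣ 44, we get N ≡ 0 (mod 2).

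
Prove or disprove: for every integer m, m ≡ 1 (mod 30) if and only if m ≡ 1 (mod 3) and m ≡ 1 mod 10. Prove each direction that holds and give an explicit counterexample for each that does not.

Both implications hold.

(⇒) Suppose m ≡ 1 (mod 30); write m = 30j + 1. Since 3 ∣ 30, reducing mod 3 gives m ≡ 1 (mod 3); since 10 ∣ 30, reducing mod 10 gives m ≡ 1 (mod 10).

(⇐) Conversely, if m ≡ 1 (mod 3) and m ≡ 1 (mod 10), then by the Chinese remainder theorem m ≡ 1 (mod 30). This is exactly m ≡ 1 (mod 30).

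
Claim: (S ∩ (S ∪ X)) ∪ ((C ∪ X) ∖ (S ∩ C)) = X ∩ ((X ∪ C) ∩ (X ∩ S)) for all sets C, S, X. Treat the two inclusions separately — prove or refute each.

(⊆) fails; (⊇) holds.

(⊇) Let x ∈ X ∩ ((X ∪ C) ∩ (X ∩ S)). Then either x ∈ S ∩ X and x ∉ C; or x ∈ C ∩ S ∩ X. In each case x ∈ (S ∩ (S ∪ X)) ∪ ((C ∪ X) ∖ (S ∩ C)), so X ∩ ((X ∪ C) ∩ (X ∩ S)) ⊆ (S ∩ (S ∪ X)) ∪ ((C ∪ X) ∖ (S ∩ C)).

(⊆) This inclusion fails. Take C = {1}, S = ∅, X = ∅; then 1 ∈ (S ∩ (S ∪ X)) ∪ ((C ∪ X) ∖ (S ∩ C)) but 1 ∉ X ∩ ((X ∪ C) ∩ (X ∩ S)).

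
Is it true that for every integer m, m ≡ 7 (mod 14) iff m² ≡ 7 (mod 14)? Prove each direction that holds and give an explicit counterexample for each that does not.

Both implications hold.

[⇒] Suppose m ≡ 7 (mod 14). Write m = 14j + 7. Then (14j + 7)² = 196j² + 196j + 49 = 14(14j² + 14j + 3) + 7, so m² ≡ 7 (mod 14).

[⇐] Conversely, suppose m² ≡ 7 (mod 14). The only residue r in {0, …, 13} with r² ≡ 7 (mod 14) is r = 7, so m ≡ 7 (mod 14).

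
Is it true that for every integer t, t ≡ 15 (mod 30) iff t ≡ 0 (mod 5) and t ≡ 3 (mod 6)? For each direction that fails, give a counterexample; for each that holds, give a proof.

Both directions hold; the statement is true.

[⇒] Suppose t ≡ 15 (mod 30); write t = 30j + 15. Since 5 ∣ 30, reducing mod 5 gives t ≡ 15 ≡ 0 (mod 5); since 6 ∣ 30, reducing mod 6 gives t ≡ 15 ≡ 3 (mod 6).

[⇐] Conversely, if t ≡ 0 (mod 5) and t ≡ 3 (mod 6), then by the Chinese remainder theorem t ≡ 15 (mod 30). This is exactly t ≡ 15 (mod 30).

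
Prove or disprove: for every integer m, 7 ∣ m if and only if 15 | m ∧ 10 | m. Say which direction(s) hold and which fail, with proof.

Neither implication holds.

(⟹) This fails: take m = 7. Certainly 7 ∣ 7, but 15 ∤ 7.

(⟸) This fails: take m = 30. Both 15 ∣ 30 and 10 ∣ 30, yet 30 is not a multiple of 7 (since 30 = 4·7 + 2), so 7 ∤ 30.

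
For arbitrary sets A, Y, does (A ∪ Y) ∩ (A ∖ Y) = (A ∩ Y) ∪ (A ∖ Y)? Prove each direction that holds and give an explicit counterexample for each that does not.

Forward inclusion. Let x ∈ (A ∪ Y) ∩ (A ∖ Y). Then x ∈ A and x ∉ Y, from which x ∈ (A ∩ Y) ∪ (A ∖ Y).

Reverse inclusion. This inclusion fails. Take A = {1}, Y = {1}; then 1 ∈ (A ∩ Y) ∪ (A ∖ Y) but 1 ∉ (A ∪ Y) ∩ (A ∖ Y).

The sets are not equal: only the forward inclusion holds.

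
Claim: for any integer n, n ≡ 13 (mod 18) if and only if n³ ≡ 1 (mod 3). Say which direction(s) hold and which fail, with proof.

(⇒) Suppose n ≡ 13 (mod 18). Then n³ ≡ 13³ = 2197 (mod 18), and since 3 ∣ 18, also n³ ≡ 1 (mod 3).

(⇐) This fails: take n = 1. Then 1³ = 1 ≡ 1 (mod 3), yet 1 ≡ 1 (mod 18), not 13.

Not equivalent: only (⇒) holds.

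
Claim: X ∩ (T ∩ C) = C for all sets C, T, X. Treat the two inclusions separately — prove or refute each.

Reverse inclusion. This inclusion fails. Take C = {1}, T = ∅, X = ∅; then 1 ∈ C but 1 ∉ X ∩ (T ∩ C).

Forward inclusion. Let x ∈ X ∩ (T ∩ C). Then x ∈ C ∩ T ∩ X, from which x ∈ C.

(⊆) holds; (⊇) fails.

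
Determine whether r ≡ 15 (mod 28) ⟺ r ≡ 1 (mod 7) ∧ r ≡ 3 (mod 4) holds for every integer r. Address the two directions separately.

Forward direction. Suppose r ≡ 15 (mod 28); write r = 28j + 15. Since 7 ∣ 28, reducing mod 7 gives r ≡ 15 ≡ 1 (mod 7); since 4 ∣ 28, reducing mod 4 gives r ≡ 15 ≡ 3 (mod 4).

Converse. If r ≡ 1 (mod 7) and r ≡ 3 (mod 4), then by the Chinese remainder theorem r ≡ 15 (mod 28). This is exactly r ≡ 15 (mod 28).

Both directions hold; the statement is true.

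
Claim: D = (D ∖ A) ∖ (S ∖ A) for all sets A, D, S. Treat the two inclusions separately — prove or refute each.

The sets are not equal: only the reverse inclusion holds.

Forward inclusion. This inclusion fails. Take A = {1}, D = {1}, S = ∅; then 1 ∈ D but 1 ∉ (D ∖ A) ∖ (S ∖ A).

Reverse inclusion. Let x ∈ (D ∖ A) ∖ (S ∖ A). Then x ∈ D and x ∉ A, S, from which x ∈ D.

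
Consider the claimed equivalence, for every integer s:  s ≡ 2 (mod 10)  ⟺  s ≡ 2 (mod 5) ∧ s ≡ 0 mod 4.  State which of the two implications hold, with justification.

The forward direction fails; the converse holds.

(⇒) This fails: s = 2 gives 2 ≡ 2 (mod 10) but 2 ≡ 2 (mod 4), so the conjunction on the right does not hold.

(⇐) Conversely, if s ≡ 2 (mod 5) and s ≡ 0 (mod 4), then by the Chinese remainder theorem s ≡ 12 (mod 20). Since 12 ≡ 2 (mod 10) and 10 ∣ 20, we get s ≡ 2 (mod 10).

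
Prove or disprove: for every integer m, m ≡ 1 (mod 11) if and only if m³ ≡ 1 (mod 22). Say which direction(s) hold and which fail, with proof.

(⟹) This fails: take m = 12. Then 12 ≡ 1 (mod 11), but 12³ = 1728 ≡ 12 (mod 22), not 1.

(⟸) Conversely, the residues r modulo 22 with r³ ≡ 1 (mod 22) are exactly {1}, and each is ≡ 1 (mod 11).

Not equivalent: only (⇐) holds.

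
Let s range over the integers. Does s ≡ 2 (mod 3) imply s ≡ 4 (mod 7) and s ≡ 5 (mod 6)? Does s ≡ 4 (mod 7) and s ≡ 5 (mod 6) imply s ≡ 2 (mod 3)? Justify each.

[⇒] This fails: s = 32 gives 32 ≡ 2 (mod 3) but 32 ≡ 2 (mod 6), so the conjunction on the right does not hold.

[⇐] Conversely, if s ≡ 4 (mod 7) and s ≡ 5 (mod 6), then by the Chinese remainder theorem s ≡ 11 (mod 42). Since 11 ≡ 2 (mod 3) and 3 ∣ 42, we get s ≡ 2 (mod 3).

Only the reverse direction holds.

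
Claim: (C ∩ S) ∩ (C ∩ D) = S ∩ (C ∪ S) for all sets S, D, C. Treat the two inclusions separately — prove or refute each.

(⊆) holds; (⊇) fails.

(⟹) Let x ∈ (C ∩ S) ∩ (C ∩ D). Then x ∈ S ∩ D ∩ C, from which x ∈ S ∩ (C ∪ S).

(⟸) This inclusion fails. Take S = {1}, D = ∅, C = ∅; then 1 ∈ S ∩ (C ∪ S) but 1 ∉ (C ∩ S) ∩ (C ∩ D).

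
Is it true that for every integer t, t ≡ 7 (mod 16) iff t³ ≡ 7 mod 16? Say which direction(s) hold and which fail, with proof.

Both directions hold.

[⇐] Suppose t³ ≡ 7 (mod 16). The only residue r in {0, …, 15} with r³ ≡ 7 (mod 16) is r = 7, so t ≡ 7 (mod 16).

[⇒] Suppose t ≡ 7 (mod 16). Write t = 16j + 7. Then (16j + 7)³ = 4096j³ + 5376j² + 2352j + 343 = 16(256j³ + 336j² + 147j + 21) + 7, so t³ ≡ 7 (mod 16).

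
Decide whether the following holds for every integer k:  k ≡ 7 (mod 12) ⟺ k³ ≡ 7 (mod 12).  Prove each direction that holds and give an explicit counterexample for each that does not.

(←) Suppose k³ ≡ 7 (mod 12). The only residue r in {0, …, 11} with r³ ≡ 7 (mod 12) is r = 7, so k ≡ 7 (mod 12).

(→) Suppose k ≡ 7 (mod 12). Write k = 12j + 7. Then (12j + 7)³ = 1728j³ + 3024j² + 1764j + 343 = 12(144j³ + 252j² + 147j + 28) + 7, so k³ ≡ 7 (mod 12).

Equivalent; both directions hold.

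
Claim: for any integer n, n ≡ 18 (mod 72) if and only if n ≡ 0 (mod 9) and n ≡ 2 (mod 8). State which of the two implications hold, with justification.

The biconditional holds.

(⟸) If n ≡ 0 (mod 9) and n ≡ 2 (mod 8), then by the Chinese remainder theorem n ≡ 18 (mod 72). This is exactly n ≡ 18 (mod 72).

(⟹) Suppose n ≡ 18 (mod 72); write n = 72j + 18. Since 9 ∣ 72, reducing mod 9 gives n ≡ 18 ≡ 0 (mod 9); since 8 ∣ 72, reducing mod 8 gives n ≡ 18 ≡ 2 (mod 8).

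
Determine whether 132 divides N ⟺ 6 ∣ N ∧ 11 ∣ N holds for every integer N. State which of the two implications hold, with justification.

Not equivalent: only (⇒) holds.

(⇒) If 132 ∣ N, write N = 132q. Since 132 = 22·6, N = 6·(22q), so 6 ∣ N; and since 132 = 12·11, N = 11·(12q), so 11 ∣ N.

(⇐) This fails: take N = 66. Both 6 ∣ 66 and 11 ∣ 66, yet 66 is not a multiple of 132 (since 66 = 0·132 + 66), so 132 ∤ 66.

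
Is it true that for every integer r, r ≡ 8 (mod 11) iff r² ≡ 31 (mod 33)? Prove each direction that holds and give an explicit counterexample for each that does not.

Forward direction. This fails: take r = 30. Then 30 ≡ 8 (mod 11), but 30² = 900 ≡ 9 (mod 33), not 31.

Converse. This fails: take r = 14. Then 14² = 196 ≡ 31 (mod 33), yet 14 ≡ 3 (mod 11), not 8.

(⇒) fails and (⇐) fails.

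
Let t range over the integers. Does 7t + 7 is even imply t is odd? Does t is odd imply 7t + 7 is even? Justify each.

Both directions hold.

(⇐) Suppose t is odd; write t = 2j + 1. Then 7t + 7 = 7·(2j + 1) + 7 = 2·7j + 14, which is even.

(⇒) Suppose 7t + 7 is even. Since 7 is odd, 7t and t have the same parity, so 7t + 7 ≡ t + 7 (mod 2). As 7 is odd, 7t + 7 is even exactly when t is odd. Thus t is odd.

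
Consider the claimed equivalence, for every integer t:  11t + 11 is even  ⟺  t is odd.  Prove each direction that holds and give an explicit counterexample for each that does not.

Both directions hold.

Forward direction. Suppose 11t + 11 is even. Since 11 is odd, 11t and t have the same parity, so 11t + 11 ≡ t + 11 (mod 2). As 11 is odd, 11t + 11 is even exactly when t is odd. Thus t is odd.

Converse. Suppose t is odd; write t = 2j + 1. Then 11t + 11 = 11·(2j + 1) + 11 = 2·11j + 22, which is even.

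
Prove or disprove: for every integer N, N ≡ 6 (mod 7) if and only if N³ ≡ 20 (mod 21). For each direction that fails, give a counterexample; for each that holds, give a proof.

[⇒] This fails: take N = 6. Then 6 ≡ 6 (mod 7), but 6³ = 216 ≡ 6 (mod 21), not 20.

[⇐] This fails: take N = 5. Then 5³ = 125 ≡ 20 (mod 21), yet 5 ≡ 5 (mod 7), not 6.

Neither implication holds.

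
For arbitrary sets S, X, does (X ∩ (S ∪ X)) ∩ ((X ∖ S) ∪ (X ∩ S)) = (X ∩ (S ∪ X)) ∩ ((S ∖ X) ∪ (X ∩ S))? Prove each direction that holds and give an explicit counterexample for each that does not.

Reverse inclusion. Let x ∈ (X ∩ (S ∪ X)) ∩ ((S ∖ X) ∪ (X ∩ S)). Then x ∈ S ∩ X, from which x ∈ (X ∩ (S ∪ X)) ∩ ((X ∖ S) ∪ (X ∩ S)).

Forward inclusion. This inclusion fails. Take S = ∅, X = {1}; then 1 ∈ (X ∩ (S ∪ X)) ∩ ((X ∖ S) ∪ (X ∩ S)) but 1 ∉ (X ∩ (S ∪ X)) ∩ ((S ∖ X) ∪ (X ∩ S)).

(⊆) fails; (⊇) holds.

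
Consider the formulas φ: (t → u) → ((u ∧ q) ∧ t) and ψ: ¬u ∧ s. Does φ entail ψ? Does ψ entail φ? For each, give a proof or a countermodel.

Neither direction holds.

(→) This fails. Under s = F, t = T, u = F, q = F, the left side is true but the right side is false.

(←) This fails. Under s = T, t = F, u = F, q = F, the left side is false but the right side is true.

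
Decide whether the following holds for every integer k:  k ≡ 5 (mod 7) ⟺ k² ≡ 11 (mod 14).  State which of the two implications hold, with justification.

(→) This fails: take k = 12. Then 12 ≡ 5 (mod 7), but 12² = 144 ≡ 4 (mod 14), not 11.

(←) This fails: take k = 9. Then 9² = 81 ≡ 11 (mod 14), yet 9 ≡ 2 (mod 7), not 5.

Both directions fail.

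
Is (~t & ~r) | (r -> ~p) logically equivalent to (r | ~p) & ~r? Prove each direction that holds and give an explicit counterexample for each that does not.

(⇒) fails; (⇐) holds.

[⇒] This fails. Under r = T, t = F, p = F, the left side is true but the right side is false.

[⇐] Assume the antecedent. If r is true, the antecedent cannot hold. If r is false, (~t & ~r) | (r -> ~p) reduces to true regardless of the other variables. Either way (~t & ~r) | (r -> ~p) holds.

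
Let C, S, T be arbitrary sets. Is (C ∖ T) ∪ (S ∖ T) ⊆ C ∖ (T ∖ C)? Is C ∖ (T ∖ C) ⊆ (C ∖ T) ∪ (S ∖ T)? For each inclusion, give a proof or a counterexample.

Both inclusions fail.

Forward inclusion. This inclusion fails. Take C = ∅, S = {1}, T = ∅; then 1 ∈ (C ∖ T) ∪ (S ∖ T) but 1 ∉ C ∖ (T ∖ C).

Reverse inclusion. This inclusion fails. Take C = {1}, S = ∅, T = {1}; then 1 ∈ C ∖ (T ∖ C) but 1 ∉ (C ∖ T) ∪ (S ∖ T).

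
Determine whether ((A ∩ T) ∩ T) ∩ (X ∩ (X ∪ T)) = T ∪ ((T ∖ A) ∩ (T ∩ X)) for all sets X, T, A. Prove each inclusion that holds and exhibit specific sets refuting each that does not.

Forward inclusion. Let x ∈ ((A ∩ T) ∩ T) ∩ (X ∩ (X ∪ T)). Then x ∈ X ∩ T ∩ A, from which x ∈ T ∪ ((T ∖ A) ∩ (T ∩ X)).

Reverse inclusion. This inclusion fails. Take X = ∅, T = {1}, A = ∅; then 1 ∈ T ∪ ((T ∖ A) ∩ (T ∩ X)) but 1 ∉ ((A ∩ T) ∩ T) ∩ (X ∩ (X ∪ T)).

(⊆) holds; (⊇) fails.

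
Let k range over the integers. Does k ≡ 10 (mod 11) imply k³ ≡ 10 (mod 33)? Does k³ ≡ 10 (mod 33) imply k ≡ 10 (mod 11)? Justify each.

(⟸) The residues r modulo 33 with r³ ≡ 10 (mod 33) are exactly {10}, and each is ≡ 10 (mod 11).

(⟹) This fails: take k = 21. Then 21 ≡ 10 (mod 11), but 21³ = 9261 ≡ 21 (mod 33), not 10.

Only the converse holds.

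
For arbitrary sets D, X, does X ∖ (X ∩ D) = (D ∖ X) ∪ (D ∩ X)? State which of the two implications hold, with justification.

(⟹) This inclusion fails. Take D = ∅, X = {1}; then 1 ∈ X ∖ (X ∩ D) but 1 ∉ (D ∖ X) ∪ (D ∩ X).

(⟸) This inclusion fails. Take D = {1}, X = ∅; then 1 ∈ (D ∖ X) ∪ (D ∩ X) but 1 ∉ X ∖ (X ∩ D).

Both inclusions fail.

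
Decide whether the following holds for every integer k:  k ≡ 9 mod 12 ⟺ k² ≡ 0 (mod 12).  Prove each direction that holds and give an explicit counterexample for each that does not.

Forward direction. This fails: take k = 9. Then 9 ≡ 9 (mod 12), but 9² = 81 ≡ 9 (mod 12), not 0.

Converse. This fails: take k = 0. Then 0² = 0 ≡ 0 (mod 12), yet 0 ≡ 0 (mod 12), not 9.

(⇒) fails and (⇐) fails.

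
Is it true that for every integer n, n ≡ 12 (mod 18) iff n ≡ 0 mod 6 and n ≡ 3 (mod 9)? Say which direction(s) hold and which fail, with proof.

Both implications hold.

(⇒) Suppose n ≡ 12 (mod 18); write n = 18j + 12. Since 6 ∣ 18, reducing mod 6 gives n ≡ 12 ≡ 0 (mod 6); since 9 ∣ 18, reducing mod 9 gives n ≡ 12 ≡ 3 (mod 9).

(⇐) Conversely, if n ≡ 0 (mod 6) and n ≡ 3 (mod 9), then by the Chinese remainder theorem n ≡ 12 (mod 18). This is exactly n ≡ 12 (mod 18).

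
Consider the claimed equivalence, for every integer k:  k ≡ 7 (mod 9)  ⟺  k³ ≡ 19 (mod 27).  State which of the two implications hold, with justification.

Both directions hold.

(⇒) Suppose k ≡ 7 (mod 9). Working modulo 27, k ∈ {7, 16, 25}; for each such r, r³ ≡ 19 (mod 27).

(⇐) Conversely, the residues r modulo 27 with r³ ≡ 19 (mod 27) are exactly {7, 16, 25}, and each is ≡ 7 (mod 9).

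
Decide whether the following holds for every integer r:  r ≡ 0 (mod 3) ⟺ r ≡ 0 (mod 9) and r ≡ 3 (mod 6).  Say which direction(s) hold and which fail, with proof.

Not equivalent: only (⇐) holds.

[⇒] This fails: r = 0 gives 0 ≡ 0 (mod 3) but 0 ≡ 0 (mod 6), so the conjunction on the right does not hold.

[⇐] Conversely, if r ≡ 0 (mod 9) and r ≡ 3 (mod 6), then by the Chinese remainder theorem r ≡ 9 (mod 18). Since 9 ≡ 0 (mod 3) and 3 ∣ 18, we get r ≡ 0 (mod 3).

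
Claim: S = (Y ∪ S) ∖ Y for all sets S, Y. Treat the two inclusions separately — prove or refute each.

(⟹) This inclusion fails. Take S = {1}, Y = {1}; then 1 ∈ S but 1 ∉ (Y ∪ S) ∖ Y.

(⟸) Let x ∈ (Y ∪ S) ∖ Y. Then x ∈ S and x ∉ Y, from which x ∈ S.

Only the reverse inclusion holds.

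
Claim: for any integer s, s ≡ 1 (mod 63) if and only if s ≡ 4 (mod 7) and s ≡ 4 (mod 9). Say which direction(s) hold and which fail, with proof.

Forward direction. This fails: s = 1 gives 1 ≡ 1 (mod 63) but 1 ≡ 1 (mod 7), so the conjunction on the right does not hold.

Converse. This fails: s = 4 satisfies both congruences on the right (4 ≡ 4 mod 7 and 4 ≡ 4 mod 9) yet 4 ≡ 4 (mod 63), not 1.

Neither direction holds.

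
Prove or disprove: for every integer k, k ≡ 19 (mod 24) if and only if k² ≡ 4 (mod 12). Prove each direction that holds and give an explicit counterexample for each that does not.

(⇒) fails and (⇐) fails.

(⟹) This fails: take k = 19. Then 19 ≡ 19 (mod 24), but 19² = 361 ≡ 1 (mod 12), not 4.

(⟸) This fails: take k = 2. Then 2² = 4 ≡ 4 (mod 12), yet 2 ≡ 2 (mod 24), not 19.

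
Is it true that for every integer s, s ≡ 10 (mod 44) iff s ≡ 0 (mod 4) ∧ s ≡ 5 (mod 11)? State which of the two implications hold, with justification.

[⇒] This fails: s = 10 gives 10 ≡ 10 (mod 44) but 10 ≡ 2 (mod 4), so the conjunction on the right does not hold.

[⇐] This fails: s = 16 satisfies both congruences on the right (16 ≡ 0 mod 4 and 16 ≡ 5 mod 11) yet 16 ≡ 16 (mod 44), not 10.

(⇒) fails and (⇐) fails.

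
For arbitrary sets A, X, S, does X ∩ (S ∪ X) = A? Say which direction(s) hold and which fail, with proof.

(⊆) fails and (⊇) fails.

Forward inclusion. This inclusion fails. Take A = ∅, X = {1}, S = ∅; then 1 ∈ X ∩ (S ∪ X) but 1 ∉ A.

Reverse inclusion. This inclusion fails. Take A = {1}, X = ∅, S = ∅; then 1 ∈ A but 1 ∉ X ∩ (S ∪ X).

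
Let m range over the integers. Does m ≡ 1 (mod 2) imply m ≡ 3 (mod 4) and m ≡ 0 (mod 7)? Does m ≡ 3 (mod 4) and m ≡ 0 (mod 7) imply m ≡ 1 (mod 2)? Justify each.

(⇒) fails; (⇐) holds.

(→) This fails: m = 1 gives 1 ≡ 1 (mod 2) but 1 ≡ 1 (mod 4), so the conjunction on the right does not hold.

(←) Conversely, if m ≡ 3 (mod 4) and m ≡ 0 (mod 7), then by the Chinese remainder theorem m ≡ 7 (mod 28). Since 7 ≡ 1 (mod 2) and 2 ∣ 28, we get m ≡ 1 (mod 2).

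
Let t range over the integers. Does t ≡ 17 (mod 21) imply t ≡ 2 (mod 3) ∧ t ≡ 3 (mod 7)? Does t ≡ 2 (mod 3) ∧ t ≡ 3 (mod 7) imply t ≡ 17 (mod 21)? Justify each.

(⟹) Suppose t ≡ 17 (mod 21); write t = 21j + 17. Since 3 ∣ 21, reducing mod 3 gives t ≡ 17 ≡ 2 (mod 3); since 7 ∣ 21, reducing mod 7 gives t ≡ 17 ≡ 3 (mod 7).

(⟸) Conversely, if t ≡ 2 (mod 3) and t ≡ 3 (mod 7), then by the Chinese remainder theorem t ≡ 17 (mod 21). This is exactly t ≡ 17 (mod 21).

Both directions hold; the statement is true.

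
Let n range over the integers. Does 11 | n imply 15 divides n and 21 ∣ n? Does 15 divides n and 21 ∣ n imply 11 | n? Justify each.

(⟹) This fails: take n = 11. Certainly 11 ∣ 11, but 15 ∤ 11.

(⟸) This fails: take n = 105. Both 15 ∣ 105 and 21 ∣ 105, yet 105 is not a multiple of 11 (since 105 = 9·11 + 6), so 11 ∤ 105.

Neither direction holds.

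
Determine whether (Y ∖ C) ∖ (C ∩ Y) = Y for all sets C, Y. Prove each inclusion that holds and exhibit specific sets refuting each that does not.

Reverse inclusion. This inclusion fails. Take C = {1}, Y = {1}; then 1 ∈ Y but 1 ∉ (Y ∖ C) ∖ (C ∩ Y).

Forward inclusion. Let x ∈ (Y ∖ C) ∖ (C ∩ Y). Then x ∈ Y and x ∉ C, from which x ∈ Y.

The sets are not equal: only the forward inclusion holds.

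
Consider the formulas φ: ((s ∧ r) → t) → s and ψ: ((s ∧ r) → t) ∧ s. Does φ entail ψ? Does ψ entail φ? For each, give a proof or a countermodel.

[⇐] Assume the antecedent. If t is true, the antecedent forces (t = T, s = T, r = F) or (t = T, s = T, r = T), and ((s ∧ r) → t) → s holds there. If t is false, the antecedent forces (t = F, s = T, r = F), and ((s ∧ r) → t) → s holds there. Either way ((s ∧ r) → t) → s holds.

[⇒] This fails. Under t = F, s = T, r = T, the left side is true but the right side is false.

(⇒) fails; (⇐) holds.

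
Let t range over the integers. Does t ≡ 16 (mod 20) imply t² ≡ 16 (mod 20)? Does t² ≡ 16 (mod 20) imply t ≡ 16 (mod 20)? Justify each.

Forward direction. Suppose t ≡ 16 (mod 20). Write t = 20j + 16. Then (20j + 16)² = 400j² + 640j + 256 = 20(20j² + 32j + 12) + 16, so t² ≡ 16 (mod 20).

Converse. This fails: take t = 4. Then 4² = 16 ≡ 16 (mod 20), yet 4 ≡ 4 (mod 20), not 16.

Not equivalent: only (⇒) holds.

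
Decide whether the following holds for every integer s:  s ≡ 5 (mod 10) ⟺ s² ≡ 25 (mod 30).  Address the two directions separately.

[⇒] This fails: take s = 15. Then 15 ≡ 5 (mod 10), but 15² = 225 ≡ 15 (mod 30), not 25.

[⇐] Conversely, the residues r modulo 30 with r² ≡ 25 (mod 30) are exactly {5, 25}, and each is ≡ 5 (mod 10).

Only the converse holds.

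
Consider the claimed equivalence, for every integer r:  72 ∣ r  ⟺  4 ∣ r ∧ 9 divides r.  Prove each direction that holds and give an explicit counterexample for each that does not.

Only the forward implication holds.

(⇐) This fails: take r = 36. Both 4 ∣ 36 and 9 ∣ 36, yet 36 is not a multiple of 72 (since 36 = 0·72 + 36), so 72 ∤ 36.

(⇒) If 72 ∣ r, write r = 72q. Since 72 = 18·4, r = 4·(18q), so 4 ∣ r; and since 72 = 8·9, r = 9·(8q), so 9 ∣ r.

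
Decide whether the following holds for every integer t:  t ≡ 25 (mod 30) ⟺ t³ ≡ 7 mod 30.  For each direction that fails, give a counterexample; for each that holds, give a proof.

Both directions fail.

(⇒) This fails: take t = 25. Then 25 ≡ 25 (mod 30), but 25³ = 15625 ≡ 25 (mod 30), not 7.

(⇐) This fails: take t = 13. Then 13³ = 2197 ≡ 7 (mod 30), yet 13 ≡ 13 (mod 30), not 25.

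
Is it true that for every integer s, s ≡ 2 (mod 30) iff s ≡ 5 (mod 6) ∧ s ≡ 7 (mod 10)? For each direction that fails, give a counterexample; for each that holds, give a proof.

Neither direction holds.

[⇒] This fails: s = 2 gives 2 ≡ 2 (mod 30) but 2 ≡ 2 (mod 6), so the conjunction on the right does not hold.

[⇐] This fails: s = 17 satisfies both congruences on the right (17 ≡ 5 mod 6 and 17 ≡ 7 mod 10) yet 17 ≡ 17 (mod 30), not 2.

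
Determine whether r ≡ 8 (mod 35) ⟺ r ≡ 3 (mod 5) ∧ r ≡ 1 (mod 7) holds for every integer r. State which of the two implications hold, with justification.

Forward direction. Suppose r ≡ 8 (mod 35); write r = 35j + 8. Since 5 ∣ 35, reducing mod 5 gives r ≡ 8 ≡ 3 (mod 5); since 7 ∣ 35, reducing mod 7 gives r ≡ 8 ≡ 1 (mod 7).

Converse. If r ≡ 3 (mod 5) and r ≡ 1 (mod 7), then by the Chinese remainder theorem r ≡ 8 (mod 35). This is exactly r ≡ 8 (mod 35).

Equivalent; both directions hold.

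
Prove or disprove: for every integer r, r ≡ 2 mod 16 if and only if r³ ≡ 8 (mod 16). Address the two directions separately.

(⟹) Suppose r ≡ 2 mod 16. Write r = 16j + 2. Then (16j + 2)³ = 4096j³ + 1536j² + 192j + 8 = 16(256j³ + 96j² + 12j) + 8, so r³ ≡ 8 (mod 16).

(⟸) This fails: take r = 6. Then 6³ = 216 ≡ 8 (mod 16), yet 6 ≡ 6 (mod 16), not 2.

The forward direction holds; the converse fails.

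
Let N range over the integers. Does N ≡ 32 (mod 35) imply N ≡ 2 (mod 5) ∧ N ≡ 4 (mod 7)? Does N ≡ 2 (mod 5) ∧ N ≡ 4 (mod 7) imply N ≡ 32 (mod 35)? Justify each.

(⇒) Suppose N ≡ 32 (mod 35); write N = 35j + 32. Since 5 ∣ 35, reducing mod 5 gives N ≡ 32 ≡ 2 (mod 5); since 7 ∣ 35, reducing mod 7 gives N ≡ 32 ≡ 4 (mod 7).

(⇐) Conversely, if N ≡ 2 (mod 5) and N ≡ 4 (mod 7), then by the Chinese remainder theorem N ≡ 32 (mod 35). This is exactly N ≡ 32 (mod 35).

Both directions hold.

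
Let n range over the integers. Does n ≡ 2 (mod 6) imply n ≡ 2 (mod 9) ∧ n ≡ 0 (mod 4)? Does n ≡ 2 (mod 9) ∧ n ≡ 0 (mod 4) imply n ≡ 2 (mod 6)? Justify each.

Converse. If n ≡ 2 (mod 9) and n ≡ 0 (mod 4), then by the Chinese remainder theorem n ≡ 20 (mod 36). Since 20 ≡ 2 (mod 6) and 6 ∣ 36, we get n ≡ 2 (mod 6).

Forward direction. This fails: n = 32 gives 32 ≡ 2 (mod 6) but 32 ≡ 5 (mod 9), so the conjunction on the right does not hold.

Not equivalent: only (⇐) holds.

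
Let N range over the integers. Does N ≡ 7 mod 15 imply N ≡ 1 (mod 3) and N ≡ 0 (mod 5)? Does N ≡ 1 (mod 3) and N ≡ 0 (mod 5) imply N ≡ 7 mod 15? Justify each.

(→) This fails: N = 7 gives 7 ≡ 7 (mod 15) but 7 ≡ 2 (mod 5), so the conjunction on the right does not hold.

(←) This fails: N = 10 satisfies both congruences on the right (10 ≡ 1 mod 3 and 10 ≡ 0 mod 5) yet 10 ≡ 10 (mod 15), not 7.

Both directions fail.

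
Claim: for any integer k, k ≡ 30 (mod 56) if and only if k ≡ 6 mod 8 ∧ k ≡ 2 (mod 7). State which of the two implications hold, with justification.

Equivalent; both directions hold.

(⇒) Suppose k ≡ 30 (mod 56); write k = 56j + 30. Since 8 ∣ 56, reducing mod 8 gives k ≡ 30 ≡ 6 (mod 8); since 7 ∣ 56, reducing mod 7 gives k ≡ 30 ≡ 2 (mod 7).

(⇐) Conversely, if k ≡ 6 (mod 8) and k ≡ 2 (mod 7), then by the Chinese remainder theorem k ≡ 30 (mod 56). This is exactly k ≡ 30 (mod 56).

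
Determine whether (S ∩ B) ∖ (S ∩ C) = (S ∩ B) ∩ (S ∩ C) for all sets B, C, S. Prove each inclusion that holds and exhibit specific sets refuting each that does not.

(⊆) fails and (⊇) fails.

Forward inclusion. This inclusion fails. Take B = {1}, C = ∅, S = {1}; then 1 ∈ (S ∩ B) ∖ (S ∩ C) but 1 ∉ (S ∩ B) ∩ (S ∩ C).

Reverse inclusion. This inclusion fails. Take B = {1}, C = {1}, S = {1}; then 1 ∈ (S ∩ B) ∩ (S ∩ C) but 1 ∉ (S ∩ B) ∖ (S ∩ C).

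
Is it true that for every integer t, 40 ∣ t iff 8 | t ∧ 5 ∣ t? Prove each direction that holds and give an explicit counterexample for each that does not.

Both implications hold.

Forward direction. If 40 ∣ t, write t = 40q. Since 40 = 5·8, t = 8·(5q), so 8 ∣ t; and since 40 = 8·5, t = 5·(8q), so 5 ∣ t.

Converse. Suppose 8 ∣ t and 5 ∣ t. Any common multiple of 8 and 5 is a multiple of their lcm; here gcd(8, 5) = 1, so lcm(8, 5) = 8·5 = 40, so 40 ∣ t.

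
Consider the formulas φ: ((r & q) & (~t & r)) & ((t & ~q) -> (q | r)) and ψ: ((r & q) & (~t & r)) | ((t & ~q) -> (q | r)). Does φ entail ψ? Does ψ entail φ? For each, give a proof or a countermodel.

(⇒) Assume the antecedent. If t is true, the antecedent cannot hold. If t is false, the consequent reduces to true regardless of the other variables. Either way the consequent holds.

(⇐) This fails. Under t = F, q = F, r = F, the left side is false but the right side is true.

Not equivalent: only (⇒) holds.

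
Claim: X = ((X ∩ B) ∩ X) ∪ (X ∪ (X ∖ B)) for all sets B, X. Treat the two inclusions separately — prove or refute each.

(⊇) Let x ∈ ((X ∩ B) ∩ X) ∪ (X ∪ (X ∖ B)). Then either x ∈ X and x ∉ B; or x ∈ B ∩ X. In each case x ∈ X, so ((X ∩ B) ∩ X) ∪ (X ∪ (X ∖ B)) ⊆ X.

(⊆) Let x ∈ X. Then either x ∈ X and x ∉ B; or x ∈ B ∩ X. In each case x ∈ ((X ∩ B) ∩ X) ∪ (X ∪ (X ∖ B)), so X ⊆ ((X ∩ B) ∩ X) ∪ (X ∪ (X ∖ B)).

Both inclusions hold; the sets are equal.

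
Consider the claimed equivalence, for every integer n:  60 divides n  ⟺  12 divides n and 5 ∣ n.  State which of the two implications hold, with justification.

Forward direction. If 60 ∣ n, write n = 60q. Since 60 = 5·12, n = 12·(5q), so 12 ∣ n; and since 60 = 12·5, n = 5·(12q), so 5 ∣ n.

Converse. Suppose 12 ∣ n and 5 ∣ n. Any common multiple of 12 and 5 is a multiple of their lcm; here gcd(12, 5) = 1, so lcm(12, 5) = 12·5 = 60, so 60 ∣ n.

The biconditional holds.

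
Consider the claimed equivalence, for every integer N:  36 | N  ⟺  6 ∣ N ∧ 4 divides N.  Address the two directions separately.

Forward direction. If 36 ∣ N, write N = 36q. Since 36 = 6·6, N = 6·(6q), so 6 ∣ N; and since 36 = 9·4, N = 4·(9q), so 4 ∣ N.

Converse. This fails: take N = 12. Both 6 ∣ 12 and 4 ∣ 12, yet 12 is not a multiple of 36 (since 12 = 0·36 + 12), so 36 ∤ 12.

The forward direction holds; the converse fails.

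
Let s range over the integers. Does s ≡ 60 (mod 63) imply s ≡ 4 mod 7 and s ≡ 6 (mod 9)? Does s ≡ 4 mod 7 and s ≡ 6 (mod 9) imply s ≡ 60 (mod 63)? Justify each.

(⇒) Suppose s ≡ 60 (mod 63); write s = 63j + 60. Since 7 ∣ 63, reducing mod 7 gives s ≡ 60 ≡ 4 (mod 7); since 9 ∣ 63, reducing mod 9 gives s ≡ 60 ≡ 6 (mod 9).

(⇐) Conversely, if s ≡ 4 (mod 7) and s ≡ 6 (mod 9), then by the Chinese remainder theorem s ≡ 60 (mod 63). This is exactly s ≡ 60 (mod 63).

Both implications hold.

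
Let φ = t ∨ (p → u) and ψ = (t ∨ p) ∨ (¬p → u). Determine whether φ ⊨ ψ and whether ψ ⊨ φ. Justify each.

(→) This fails. Under t = F, p = F, u = F, the left side is true but the right side is false.

(←) This fails. Under t = F, p = T, u = F, the left side is false but the right side is true.

(⇒) fails and (⇐) fails.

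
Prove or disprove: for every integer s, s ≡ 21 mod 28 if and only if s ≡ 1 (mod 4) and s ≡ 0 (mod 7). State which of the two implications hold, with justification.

[⇒] Suppose s ≡ 21 (mod 28); write s = 28j + 21. Since 4 ∣ 28, reducing mod 4 gives s ≡ 21 ≡ 1 (mod 4); since 7 ∣ 28, reducing mod 7 gives s ≡ 21 ≡ 0 (mod 7).

[⇐] Conversely, if s ≡ 1 (mod 4) and s ≡ 0 (mod 7), then by the Chinese remainder theorem s ≡ 21 (mod 28). This is exactly s ≡ 21 (mod 28).

Equivalent; both directions hold.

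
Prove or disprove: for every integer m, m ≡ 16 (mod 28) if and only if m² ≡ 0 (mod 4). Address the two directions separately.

(⇒) holds; (⇐) fails.

Forward direction. Suppose m ≡ 16 (mod 28). Then m² ≡ 16² = 256 (mod 28), and since 4 ∣ 28, also m² ≡ 0 (mod 4).

Converse. This fails: take m = 0. Then 0² = 0 ≡ 0 (mod 4), yet 0 ≡ 0 (mod 28), not 16.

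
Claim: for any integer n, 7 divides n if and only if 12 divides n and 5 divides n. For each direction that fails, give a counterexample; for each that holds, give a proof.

(⇒) fails and (⇐) fails.

(⇒) This fails: take n = 7. Certainly 7 ∣ 7, but 12 ∤ 7.

(⇐) This fails: take n = 60. Both 12 ∣ 60 and 5 ∣ 60, yet 60 is not a multiple of 7 (since 60 = 8·7 + 4), so 7 ∤ 60.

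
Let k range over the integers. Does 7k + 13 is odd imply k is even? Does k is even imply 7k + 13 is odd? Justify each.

[⇒] Suppose 7k + 13 is odd. Since 7 is odd, 7k and k have the same parity, so 7k + 13 ≡ k + 13 (mod 2). As 13 is odd, 7k + 13 is odd exactly when k is even. Thus k is even.

[⇐] Conversely, suppose k is even; write k = 2j. Then 7k + 13 = 7·(2j) + 13 = 2·7j + 13, which is odd.

The biconditional holds.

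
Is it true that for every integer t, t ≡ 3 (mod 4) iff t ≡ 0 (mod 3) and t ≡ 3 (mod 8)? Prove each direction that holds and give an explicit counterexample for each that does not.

Forward direction. This fails: t = 7 gives 7 ≡ 3 (mod 4) but 7 ≡ 1 (mod 3), so the conjunction on the right does not hold.

Converse. If t ≡ 0 (mod 3) and t ≡ 3 (mod 8), then by the Chinese remainder theorem t ≡ 3 (mod 24). Since 3 ≡ 3 (mod 4) and 4 ∣ 24, we get t ≡ 3 (mod 4).

Only the converse holds.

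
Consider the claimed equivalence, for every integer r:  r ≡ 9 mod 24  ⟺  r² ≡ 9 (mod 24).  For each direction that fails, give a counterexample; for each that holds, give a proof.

Forward direction. Suppose r ≡ 9 mod 24. Write r = 24j + 9. Then (24j + 9)² = 576j² + 432j + 81 = 24(24j² + 18j + 3) + 9, so r² ≡ 9 (mod 24).

Converse. This fails: take r = 3. Then 3² = 9 ≡ 9 (mod 24), yet 3 ≡ 3 (mod 24), not 9.

(⇒) holds; (⇐) fails.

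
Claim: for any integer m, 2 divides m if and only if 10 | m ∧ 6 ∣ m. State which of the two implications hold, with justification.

[⇐] Suppose 10 ∣ m and 6 ∣ m. Any common multiple of 10 and 6 is a multiple of their lcm; here lcm(10, 6) = 10·6/gcd(10, 6) = 60/2 = 30, so 30 ∣ m. Since 2 ∣ 30, it follows that 2 ∣ m.

[⇒] This fails: take m = 2. Certainly 2 ∣ 2, but 10 ∤ 2.

Only the reverse direction holds.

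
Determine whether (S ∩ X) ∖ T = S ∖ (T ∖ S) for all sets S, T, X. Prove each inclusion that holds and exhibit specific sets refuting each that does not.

(⊆) holds; (⊇) fails.

Reverse inclusion. This inclusion fails. Take S = {1}, T = ∅, X = ∅; then 1 ∈ S ∖ (T ∖ S) but 1 ∉ (S ∩ X) ∖ T.

Forward inclusion. Let x ∈ (S ∩ X) ∖ T. Then x ∈ S ∩ X and x ∉ T, from which x ∈ S ∖ (T ∖ S).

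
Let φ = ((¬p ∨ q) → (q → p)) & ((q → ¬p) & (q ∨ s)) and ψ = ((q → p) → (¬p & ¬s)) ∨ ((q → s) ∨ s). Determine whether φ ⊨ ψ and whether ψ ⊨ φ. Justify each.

(⇐) This fails. Under s = F, p = F, q = F, the left side is false but the right side is true.

(⇒) Assume the antecedent. If s is true, the consequent reduces to true regardless of the other variables. If s is false, the antecedent cannot hold. Either way the consequent holds.

(⇒) holds; (⇐) fails.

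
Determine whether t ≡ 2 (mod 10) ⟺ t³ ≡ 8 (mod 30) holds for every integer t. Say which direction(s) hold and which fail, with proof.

Converse. The residues r modulo 30 with r³ ≡ 8 (mod 30) are exactly {2}, and each is ≡ 2 (mod 10).

Forward direction. This fails: take t = 12. Then 12 ≡ 2 (mod 10), but 12³ = 1728 ≡ 18 (mod 30), not 8.

Only the reverse direction holds.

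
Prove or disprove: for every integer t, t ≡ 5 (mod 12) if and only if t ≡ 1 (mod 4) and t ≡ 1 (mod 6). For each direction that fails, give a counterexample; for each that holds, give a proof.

Forward direction. This fails: t = 5 gives 5 ≡ 5 (mod 12) but 5 ≡ 5 (mod 6), so the conjunction on the right does not hold.

Converse. This fails: t = 1 satisfies both congruences on the right (1 ≡ 1 mod 4 and 1 ≡ 1 mod 6) yet 1 ≡ 1 (mod 12), not 5.

Neither implication holds.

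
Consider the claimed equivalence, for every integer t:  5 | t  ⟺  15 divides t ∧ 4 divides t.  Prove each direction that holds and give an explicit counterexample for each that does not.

(⇒) fails; (⇐) holds.

Forward direction. This fails: take t = 5. Certainly 5 ∣ 5, but 15 ∤ 5.

Converse. Suppose 15 ∣ t and 4 ∣ t. Any common multiple of 15 and 4 is a multiple of their lcm; here gcd(15, 4) = 1, so lcm(15, 4) = 15·4 = 60, so 60 ∣ t. Since 5 ∣ 60, it follows that 5 ∣ t.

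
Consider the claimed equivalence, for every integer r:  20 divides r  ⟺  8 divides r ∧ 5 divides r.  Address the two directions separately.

[⇐] Suppose 8 ∣ r and 5 ∣ r. Any common multiple of 8 and 5 is a multiple of their lcm; here gcd(8, 5) = 1, so lcm(8, 5) = 8·5 = 40, so 40 ∣ r. Since 20 ∣ 40, it follows that 20 ∣ r.

[⇒] This fails: take r = 20. Certainly 20 ∣ 20, but 8 ∤ 20.

The forward direction fails; the converse holds.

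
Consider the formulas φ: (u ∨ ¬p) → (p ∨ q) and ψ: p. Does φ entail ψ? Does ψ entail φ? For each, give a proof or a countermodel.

The forward direction fails; the converse holds.

Forward direction. This fails. Under p = F, u = F, q = T, the left side is true but the right side is false.

Converse. Assume the antecedent. If p is true, (u ∨ ¬p) → (p ∨ q) reduces to true regardless of the other variables. If p is false, the antecedent cannot hold. Either way (u ∨ ¬p) → (p ∨ q) holds.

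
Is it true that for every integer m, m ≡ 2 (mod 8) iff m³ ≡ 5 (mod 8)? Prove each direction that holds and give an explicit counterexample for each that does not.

(→) This fails: take m = 2. Then 2 ≡ 2 (mod 8), but 2³ = 8 ≡ 0 (mod 8), not 5.

(←) This fails: take m = 5. Then 5³ = 125 ≡ 5 (mod 8), yet 5 ≡ 5 (mod 8), not 2.

(⇒) fails and (⇐) fails.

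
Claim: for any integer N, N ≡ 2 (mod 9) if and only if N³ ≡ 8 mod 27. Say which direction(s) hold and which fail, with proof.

(→) Suppose N ≡ 2 (mod 9). Working modulo 27, N ∈ {2, 11, 20}; for each such r, r³ ≡ 8 (mod 27).

(←) Conversely, the residues r modulo 27 with r³ ≡ 8 (mod 27) are exactly {2, 11, 20}, and each is ≡ 2 (mod 9).

Both directions hold.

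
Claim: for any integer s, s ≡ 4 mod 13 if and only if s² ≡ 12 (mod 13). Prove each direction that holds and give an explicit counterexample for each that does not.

Both directions fail.

(⟹) This fails: take s = 4. Then 4 ≡ 4 (mod 13), but 4² = 16 ≡ 3 (mod 13), not 12.

(⟸) This fails: take s = 5. Then 5² = 25 ≡ 12 (mod 13), yet 5 ≡ 5 (mod 13), not 4.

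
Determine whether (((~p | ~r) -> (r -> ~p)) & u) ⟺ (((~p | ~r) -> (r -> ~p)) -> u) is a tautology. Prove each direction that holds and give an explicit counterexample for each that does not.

The biconditional holds.

(→) Assume the antecedent. If u is true, ((~p | ~r) -> (r -> ~p)) -> u reduces to true regardless of the other variables. If u is false, the antecedent cannot hold. Either way ((~p | ~r) -> (r -> ~p)) -> u holds.

(←) Assume the antecedent. If u is true, ((~p | ~r) -> (r -> ~p)) & u reduces to true regardless of the other variables. If u is false, the antecedent cannot hold. Either way ((~p | ~r) -> (r -> ~p)) & u holds.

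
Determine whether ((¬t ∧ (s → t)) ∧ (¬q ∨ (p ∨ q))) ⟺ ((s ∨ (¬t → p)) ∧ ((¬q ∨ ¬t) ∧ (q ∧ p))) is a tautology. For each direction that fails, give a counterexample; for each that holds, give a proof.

(⇒) This fails. Under s = F, p = F, q = F, t = F, the left side is true but the right side is false.

(⇐) This fails. Under s = T, p = T, q = T, t = F, the left side is false but the right side is true.

Both directions fail.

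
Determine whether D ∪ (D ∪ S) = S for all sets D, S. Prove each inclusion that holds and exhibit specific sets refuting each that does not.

Only the reverse inclusion holds.

(⊆) This inclusion fails. Take D = {1}, S = ∅; then 1 ∈ D ∪ (D ∪ S) but 1 ∉ S.

(⊇) Let x ∈ S. Then either x ∈ S and x ∉ D; or x ∈ D ∩ S. In each case x ∈ D ∪ (D ∪ S), so S ⊆ D ∪ (D ∪ S).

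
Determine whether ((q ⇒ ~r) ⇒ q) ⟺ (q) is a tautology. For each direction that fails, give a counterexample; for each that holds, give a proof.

Both directions hold; the statement is true.

(⟹) Assume the antecedent. If q is true, q reduces to true regardless of the other variables. If q is false, the antecedent cannot hold. Either way q holds.

(⟸) Assume the antecedent. If q is true, (q ⇒ ~r) ⇒ q reduces to true regardless of the other variables. If q is false, the antecedent cannot hold. Either way (q ⇒ ~r) ⇒ q holds.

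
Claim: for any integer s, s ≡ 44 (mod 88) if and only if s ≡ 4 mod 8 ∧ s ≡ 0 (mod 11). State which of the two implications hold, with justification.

Forward direction. Suppose s ≡ 44 (mod 88); write s = 88j + 44. Since 8 ∣ 88, reducing mod 8 gives s ≡ 44 ≡ 4 (mod 8); since 11 ∣ 88, reducing mod 11 gives s ≡ 44 ≡ 0 (mod 11).

Converse. If s ≡ 4 (mod 8) and s ≡ 0 (mod 11), then by the Chinese remainder theorem s ≡ 44 (mod 88). This is exactly s ≡ 44 (mod 88).

Both directions hold; the statement is true.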